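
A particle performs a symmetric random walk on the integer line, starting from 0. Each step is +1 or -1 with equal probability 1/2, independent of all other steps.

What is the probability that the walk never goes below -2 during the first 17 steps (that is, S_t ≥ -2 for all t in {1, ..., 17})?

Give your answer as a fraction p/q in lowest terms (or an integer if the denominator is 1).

Let f(t,s) = #length-t paths at position s with S_1..S_t all ≥ -2.
f(t,s) = f(t-1,s-1) + f(t-1,s+1) for s ≥ -2; f(t,s) = 0 for s < -2.
t=0: f(0,0)=1
t=1: f(1,-1)=1 f(1,1)=1
t=2: f(2,-2)=1 f(2,0)=2 f(2,2)=1
t=3: f(3,-1)=3 f(3,1)=3 f(3,3)=1
t=4: f(4,-2)=3 f(4,0)=6 f(4,2)=4 f(4,4)=1
t=5: f(5,-1)=9 f(5,1)=10 f(5,3)=5 f(5,5)=1
t=6: f(6,-2)=9 f(6,0)=19 f(6,2)=15 f(6,4)=6 f(6,6)=1
t=7: f(7,-1)=28 f(7,1)=34 f(7,3)=21 f(7,5)=7 f(7,7)=1
t=8: f(8,-2)=28 f(8,0)=62 f(8,2)=55 f(8,4)=28 f(8,6)=8 f(8,8)=1
t=9: f(9,-1)=90 f(9,1)=117 f(9,3)=83 f(9,5)=36 f(9,7)=9 f(9,9)=1
t=10: f(10,-2)=90 f(10,0)=207 f(10,2)=200 f(10,4)=119 f(10,6)=45 f(10,8)=10 f(10,10)=1
t=11: f(11,-1)=297 f(11,1)=407 f(11,3)=319 f(11,5)=164 f(11,7)=55 f(11,9)=11 f(11,11)=1
t=12: f(12,-2)=297 f(12,0)=704 f(12,2)=726 f(12,4)=483 f(12,6)=219 f(12,8)=66 f(12,10)=12 f(12,12)=1
t=13: f(13,-1)=1001 f(13,1)=1430 f(13,3)=1209 f(13,5)=702 f(13,7)=285 f(13,9)=78 f(13,11)=13 f(13,13)=1
t=14: f(14,-2)=1001 f(14,0)=2431 f(14,2)=2639 f(14,4)=1911 f(14,6)=987 f(14,8)=363 f(14,10)=91 f(14,12)=14 f(14,14)=1
t=15: f(15,-1)=3432 f(15,1)=5070 f(15,3)=4550 f(15,5)=2898 f(15,7)=1350 f(15,9)=454 f(15,11)=105 f(15,13)=15 f(15,15)=1
t=16: f(16,-2)=3432 f(16,0)=8502 f(16,2)=9620 f(16,4)=7448 f(16,6)=4248 f(16,8)=1804 f(16,10)=559 f(16,12)=120 f(16,14)=16 f(16,16)=1
t=17: f(17,-1)=11934 f(17,1)=18122 f(17,3)=17068 f(17,5)=11696 f(17,7)=6052 f(17,9)=2363 f(17,11)=679 f(17,13)=136 f(17,15)=17 f(17,17)=1
Σ_s f(17,s) = 68068
P = 68068/131072 = 17017/32768

Answer: 17017/32768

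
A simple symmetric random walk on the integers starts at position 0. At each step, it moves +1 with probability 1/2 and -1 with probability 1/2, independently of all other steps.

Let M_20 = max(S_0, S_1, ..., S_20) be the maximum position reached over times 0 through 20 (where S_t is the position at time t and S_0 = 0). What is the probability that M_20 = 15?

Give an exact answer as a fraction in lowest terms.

Let M_20 = max(S_0,...,S_20). Use the reflection principle: for j ≥ 1, #{paths with M_20 ≥ j} = #{S_20 ≥ j} + #{S_20 ≥ j+1}.
By reflection, #{M_20 ≥ 15} = #{S_20 ≥ 15} + #{S_20 ≥ 16} = 211 + 211 = 422.
#{M_20 ≥ 16} = #{S_20 ≥ 16} + #{S_20 ≥ 17} = 211 + 21 = 232.
#{M_20 = 15} = 422 - 232 = 190.
P(M_20 = 15) = 190/1048576 = 95/524288

Answer: 95/524288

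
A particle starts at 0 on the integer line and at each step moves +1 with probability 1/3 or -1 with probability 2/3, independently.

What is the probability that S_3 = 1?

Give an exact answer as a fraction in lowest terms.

To reach position 1 after 3 steps: need 2 steps of +1 and 1 step of -1.
Number of such sequences: C(3,2) = 3
Each has probability (1/3)^2 · (2/3)^1 = 2/27
P = 3 · 2/27 = 2/9

Answer: 2/9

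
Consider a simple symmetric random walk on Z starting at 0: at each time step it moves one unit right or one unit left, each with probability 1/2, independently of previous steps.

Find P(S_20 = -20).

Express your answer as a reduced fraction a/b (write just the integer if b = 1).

Answer: 1/1048576

Derivation:
To reach position -20 after 20 steps: need 0 steps of +1 and 20 of -1.
Favorable paths: C(20,0) = 1
Total paths: 2^20 = 1048576
P = 1/1048576 = 1/1048576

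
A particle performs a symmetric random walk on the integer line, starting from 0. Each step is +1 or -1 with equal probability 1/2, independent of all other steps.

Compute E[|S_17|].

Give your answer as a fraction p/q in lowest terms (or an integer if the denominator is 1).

S_17 takes values m ≡ 1 (mod 2) with |m| ≤ 17; P(S_17=m) = C(17,(17+m)/2)/2^17.
Total paths: 2^17 = 131072
Distribution: P(S=-17)=1/131072, P(S=-15)=17/131072, P(S=-13)=136/131072, P(S=-11)=680/131072, P(S=-9)=2380/131072, P(S=-7)=6188/131072, P(S=-5)=12376/131072, P(S=-3)=19448/131072, P(S=-1)=24310/131072, P(S=1)=24310/131072, P(S=3)=19448/131072, P(S=5)=12376/131072, P(S=7)=6188/131072, P(S=9)=2380/131072, P(S=11)=680/131072, P(S=13)=136/131072, P(S=15)=17/131072, P(S=17)=1/131072
E[|S_17|] = Σ_m |m|·P(S_17=m) = 437580/131072 = 109395/32768

Answer: 109395/32768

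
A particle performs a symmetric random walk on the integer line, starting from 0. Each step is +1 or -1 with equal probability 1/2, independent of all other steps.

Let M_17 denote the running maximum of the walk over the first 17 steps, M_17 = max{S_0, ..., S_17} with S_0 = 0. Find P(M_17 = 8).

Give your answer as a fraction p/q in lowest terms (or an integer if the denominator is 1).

Answer: 595/32768

Derivation:
Let M_17 = max(S_0,...,S_17). Use the reflection principle: for j ≥ 1, #{paths with M_17 ≥ j} = #{S_17 ≥ j} + #{S_17 ≥ j+1}.
By reflection, #{M_17 ≥ 8} = #{S_17 ≥ 8} + #{S_17 ≥ 9} = 3214 + 3214 = 6428.
#{M_17 ≥ 9} = #{S_17 ≥ 9} + #{S_17 ≥ 10} = 3214 + 834 = 4048.
#{M_17 = 8} = 6428 - 4048 = 2380.
P(M_17 = 8) = 2380/131072 = 595/32768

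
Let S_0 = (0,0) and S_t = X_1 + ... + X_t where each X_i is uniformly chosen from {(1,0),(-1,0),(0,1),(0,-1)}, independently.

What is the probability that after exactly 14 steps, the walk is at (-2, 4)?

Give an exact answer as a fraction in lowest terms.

Let h be the number of horizontal steps (so 14-h are vertical). To end at (-2,4) need (h-2)/2 right-steps and ((14-h)+4)/2 up-steps.
Sum over h with 2 ≤ h ≤ 10, h ≡ 0 (mod 2), 14-h ≡ 0 (mod 2):
h=2: C(14,2)·C(2,0)·C(12,8) = 91·1·495 = 45045
h=4: C(14,4)·C(4,1)·C(10,7) = 1001·4·120 = 480480
h=6: C(14,6)·C(6,2)·C(8,6) = 3003·15·28 = 1261260
h=8: C(14,8)·C(8,3)·C(6,5) = 3003·56·6 = 1009008
h=10: C(14,10)·C(10,4)·C(4,4) = 1001·210·1 = 210210
Total favorable: 3006003
Total paths: 4^14 = 268435456
P = 3006003/268435456 = 3006003/268435456

Answer: 3006003/268435456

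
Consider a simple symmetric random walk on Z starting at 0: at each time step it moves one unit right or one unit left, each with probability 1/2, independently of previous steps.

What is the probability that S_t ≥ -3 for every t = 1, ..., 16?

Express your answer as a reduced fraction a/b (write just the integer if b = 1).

Answer: 21879/32768

Derivation:
Let f(t,s) = #length-t paths at position s with S_1..S_t all ≥ -3.
f(t,s) = f(t-1,s-1) + f(t-1,s+1) for s ≥ -3; f(t,s) = 0 for s < -3.
t=0: f(0,0)=1
t=1: f(1,-1)=1 f(1,1)=1
t=2: f(2,-2)=1 f(2,0)=2 f(2,2)=1
t=3: f(3,-3)=1 f(3,-1)=3 f(3,1)=3 f(3,3)=1
t=4: f(4,-2)=4 f(4,0)=6 f(4,2)=4 f(4,4)=1
t=5: f(5,-3)=4 f(5,-1)=10 f(5,1)=10 f(5,3)=5 f(5,5)=1
t=6: f(6,-2)=14 f(6,0)=20 f(6,2)=15 f(6,4)=6 f(6,6)=1
t=7: f(7,-3)=14 f(7,-1)=34 f(7,1)=35 f(7,3)=21 f(7,5)=7 f(7,7)=1
t=8: f(8,-2)=48 f(8,0)=69 f(8,2)=56 f(8,4)=28 f(8,6)=8 f(8,8)=1
t=9: f(9,-3)=48 f(9,-1)=117 f(9,1)=125 f(9,3)=84 f(9,5)=36 f(9,7)=9 f(9,9)=1
t=10: f(10,-2)=165 f(10,0)=242 f(10,2)=209 f(10,4)=120 f(10,6)=45 f(10,8)=10 f(10,10)=1
t=11: f(11,-3)=165 f(11,-1)=407 f(11,1)=451 f(11,3)=329 f(11,5)=165 f(11,7)=55 f(11,9)=11 f(11,11)=1
t=12: f(12,-2)=572 f(12,0)=858 f(12,2)=780 f(12,4)=494 f(12,6)=220 f(12,8)=66 f(12,10)=12 f(12,12)=1
t=13: f(13,-3)=572 f(13,-1)=1430 f(13,1)=1638 f(13,3)=1274 f(13,5)=714 f(13,7)=286 f(13,9)=78 f(13,11)=13 f(13,13)=1
t=14: f(14,-2)=2002 f(14,0)=3068 f(14,2)=2912 f(14,4)=1988 f(14,6)=1000 f(14,8)=364 f(14,10)=91 f(14,12)=14 f(14,14)=1
t=15: f(15,-3)=2002 f(15,-1)=5070 f(15,1)=5980 f(15,3)=4900 f(15,5)=2988 f(15,7)=1364 f(15,9)=455 f(15,11)=105 f(15,13)=15 f(15,15)=1
t=16: f(16,-2)=7072 f(16,0)=11050 f(16,2)=10880 f(16,4)=7888 f(16,6)=4352 f(16,8)=1819 f(16,10)=560 f(16,12)=120 f(16,14)=16 f(16,16)=1
Σ_s f(16,s) = 43758
P = 43758/65536 = 21879/32768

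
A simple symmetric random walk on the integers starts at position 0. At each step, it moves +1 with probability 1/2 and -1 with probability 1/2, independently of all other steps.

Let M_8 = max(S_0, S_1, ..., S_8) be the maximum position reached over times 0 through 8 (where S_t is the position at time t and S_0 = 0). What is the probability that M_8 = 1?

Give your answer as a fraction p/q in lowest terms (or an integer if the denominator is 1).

Let M_8 = max(S_0,...,S_8). Use the reflection principle: for j ≥ 1, #{paths with M_8 ≥ j} = #{S_8 ≥ j} + #{S_8 ≥ j+1}.
By reflection, #{M_8 ≥ 1} = #{S_8 ≥ 1} + #{S_8 ≥ 2} = 93 + 93 = 186.
#{M_8 ≥ 2} = #{S_8 ≥ 2} + #{S_8 ≥ 3} = 93 + 37 = 130.
#{M_8 = 1} = 186 - 130 = 56.
P(M_8 = 1) = 56/256 = 7/32

Answer: 7/32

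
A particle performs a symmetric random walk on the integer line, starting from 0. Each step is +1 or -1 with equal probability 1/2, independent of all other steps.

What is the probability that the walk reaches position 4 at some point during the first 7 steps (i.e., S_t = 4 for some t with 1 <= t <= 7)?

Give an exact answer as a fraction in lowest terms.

Answer: 1/8

Derivation:
Count via complement. Let g(t,s) = #length-t paths at position s with S_1..S_t all ≠ 4.
g(t,s) = g(t-1,s-1) + g(t-1,s+1) for s ≠ 4; g(t,4) = 0.
t=0: g(0,0)=1
t=1: g(1,-1)=1 g(1,1)=1
t=2: g(2,-2)=1 g(2,0)=2 g(2,2)=1
t=3: g(3,-3)=1 g(3,-1)=3 g(3,1)=3 g(3,3)=1
t=4: g(4,-4)=1 g(4,-2)=4 g(4,0)=6 g(4,2)=4
t=5: g(5,-5)=1 g(5,-3)=5 g(5,-1)=10 g(5,1)=10 g(5,3)=4
t=6: g(6,-6)=1 g(6,-4)=6 g(6,-2)=15 g(6,0)=20 g(6,2)=14
t=7: g(7,-7)=1 g(7,-5)=7 g(7,-3)=21 g(7,-1)=35 g(7,1)=34 g(7,3)=14
Paths never hitting 4: Σ_s g(7,s) = 112
Paths hitting 4: 2^7 - 112 = 16
P = 16/128 = 1/8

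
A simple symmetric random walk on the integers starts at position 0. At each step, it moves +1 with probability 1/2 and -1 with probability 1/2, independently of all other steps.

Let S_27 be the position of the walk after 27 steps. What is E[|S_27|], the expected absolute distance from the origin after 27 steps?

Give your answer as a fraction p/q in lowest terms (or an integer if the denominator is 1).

S_27 takes values m ≡ 1 (mod 2) with |m| ≤ 27; P(S_27=m) = C(27,(27+m)/2)/2^27.
Total paths: 2^27 = 134217728
Distribution: P(S=-27)=1/134217728, P(S=-25)=27/134217728, P(S=-23)=351/134217728, P(S=-21)=2925/134217728, P(S=-19)=17550/134217728, P(S=-17)=80730/134217728, P(S=-15)=296010/134217728, P(S=-13)=888030/134217728, P(S=-11)=2220075/134217728, P(S=-9)=4686825/134217728, P(S=-7)=8436285/134217728, P(S=-5)=13037895/134217728, P(S=-3)=17383860/134217728, P(S=-1)=20058300/134217728, P(S=1)=20058300/134217728, P(S=3)=17383860/134217728, P(S=5)=13037895/134217728, P(S=7)=8436285/134217728, P(S=9)=4686825/134217728, P(S=11)=2220075/134217728, P(S=13)=888030/134217728, P(S=15)=296010/134217728, P(S=17)=80730/134217728, P(S=19)=17550/134217728, P(S=21)=2925/134217728, P(S=23)=351/134217728, P(S=25)=27/134217728, P(S=27)=1/134217728
E[|S_27|] = Σ_m |m|·P(S_27=m) = 561632400/134217728 = 35102025/8388608

Answer: 35102025/8388608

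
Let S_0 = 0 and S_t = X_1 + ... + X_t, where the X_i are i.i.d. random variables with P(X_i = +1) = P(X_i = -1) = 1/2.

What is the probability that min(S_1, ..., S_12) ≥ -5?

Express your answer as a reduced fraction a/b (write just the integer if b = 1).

Let f(t,s) = #length-t paths at position s with S_1..S_t all ≥ -5.
f(t,s) = f(t-1,s-1) + f(t-1,s+1) for s ≥ -5; f(t,s) = 0 for s < -5.
t=0: f(0,0)=1
t=1: f(1,-1)=1 f(1,1)=1
t=2: f(2,-2)=1 f(2,0)=2 f(2,2)=1
t=3: f(3,-3)=1 f(3,-1)=3 f(3,1)=3 f(3,3)=1
t=4: f(4,-4)=1 f(4,-2)=4 f(4,0)=6 f(4,2)=4 f(4,4)=1
t=5: f(5,-5)=1 f(5,-3)=5 f(5,-1)=10 f(5,1)=10 f(5,3)=5 f(5,5)=1
t=6: f(6,-4)=6 f(6,-2)=15 f(6,0)=20 f(6,2)=15 f(6,4)=6 f(6,6)=1
t=7: f(7,-5)=6 f(7,-3)=21 f(7,-1)=35 f(7,1)=35 f(7,3)=21 f(7,5)=7 f(7,7)=1
t=8: f(8,-4)=27 f(8,-2)=56 f(8,0)=70 f(8,2)=56 f(8,4)=28 f(8,6)=8 f(8,8)=1
t=9: f(9,-5)=27 f(9,-3)=83 f(9,-1)=126 f(9,1)=126 f(9,3)=84 f(9,5)=36 f(9,7)=9 f(9,9)=1
t=10: f(10,-4)=110 f(10,-2)=209 f(10,0)=252 f(10,2)=210 f(10,4)=120 f(10,6)=45 f(10,8)=10 f(10,10)=1
t=11: f(11,-5)=110 f(11,-3)=319 f(11,-1)=461 f(11,1)=462 f(11,3)=330 f(11,5)=165 f(11,7)=55 f(11,9)=11 f(11,11)=1
t=12: f(12,-4)=429 f(12,-2)=780 f(12,0)=923 f(12,2)=792 f(12,4)=495 f(12,6)=220 f(12,8)=66 f(12,10)=12 f(12,12)=1
Σ_s f(12,s) = 3718
P = 3718/4096 = 1859/2048

Answer: 1859/2048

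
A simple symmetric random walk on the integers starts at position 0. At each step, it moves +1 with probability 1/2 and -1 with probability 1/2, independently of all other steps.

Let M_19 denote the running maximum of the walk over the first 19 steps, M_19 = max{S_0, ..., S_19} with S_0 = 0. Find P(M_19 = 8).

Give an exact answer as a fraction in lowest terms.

Answer: 2907/131072

Derivation:
Let M_19 = max(S_0,...,S_19). Use the reflection principle: for j ≥ 1, #{paths with M_19 ≥ j} = #{S_19 ≥ j} + #{S_19 ≥ j+1}.
By reflection, #{M_19 ≥ 8} = #{S_19 ≥ 8} + #{S_19 ≥ 9} = 16664 + 16664 = 33328.
#{M_19 ≥ 9} = #{S_19 ≥ 9} + #{S_19 ≥ 10} = 16664 + 5036 = 21700.
#{M_19 = 8} = 33328 - 21700 = 11628.
P(M_19 = 8) = 11628/524288 = 2907/131072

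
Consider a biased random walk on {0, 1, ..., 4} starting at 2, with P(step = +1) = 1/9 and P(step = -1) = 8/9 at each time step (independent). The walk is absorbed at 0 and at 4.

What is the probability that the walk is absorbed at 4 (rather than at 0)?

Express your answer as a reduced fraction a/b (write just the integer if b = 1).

Answer: 1/65

Derivation:
Biased walk: p = 1/9, q = 8/9, r = q/p = 8
Gambler's ruin: P(hit 4 before 0 | start at 2) = (1 - r^a)/(1 - r^N)
r^2 = 64; r^4 = 4096
P = (1 - 64) / (1 - 4096) = -63 / -4095 = 1/65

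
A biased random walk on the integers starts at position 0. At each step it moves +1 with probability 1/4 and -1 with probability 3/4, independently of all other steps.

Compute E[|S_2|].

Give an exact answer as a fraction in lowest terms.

Answer: 5/4

Derivation:
S_2 takes values m ≡ 0 (mod 2) with |m| ≤ 2; P(S_2=m) = C(2,(2+m)/2) · (1/4)^((2+m)/2) · (3/4)^((2-m)/2).
Distribution: P(S=-2)=9/16, P(S=0)=3/8, P(S=2)=1/16
E[|S_2|] = Σ_m |m|·P(S_2=m) = 5/4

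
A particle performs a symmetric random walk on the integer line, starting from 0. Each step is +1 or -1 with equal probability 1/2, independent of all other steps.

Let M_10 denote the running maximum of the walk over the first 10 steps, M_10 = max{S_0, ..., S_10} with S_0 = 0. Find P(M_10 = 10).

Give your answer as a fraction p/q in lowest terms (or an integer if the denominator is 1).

Answer: 1/1024

Derivation:
Let M_10 = max(S_0,...,S_10). Use the reflection principle: for j ≥ 1, #{paths with M_10 ≥ j} = #{S_10 ≥ j} + #{S_10 ≥ j+1}.
By reflection, #{M_10 ≥ 10} = #{S_10 ≥ 10} + #{S_10 ≥ 11} = 1 + 0 = 1.
#{M_10 ≥ 11} = #{S_10 ≥ 11} + #{S_10 ≥ 12} = 0 + 0 = 0.
#{M_10 = 10} = 1 - 0 = 1.
P(M_10 = 10) = 1/1024 = 1/1024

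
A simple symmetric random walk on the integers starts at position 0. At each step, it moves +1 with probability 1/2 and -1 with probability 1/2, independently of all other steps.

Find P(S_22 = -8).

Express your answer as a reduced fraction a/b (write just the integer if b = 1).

Answer: 10659/262144

Derivation:
To reach position -8 after 22 steps: need 7 steps of +1 and 15 of -1.
Favorable paths: C(22,7) = 170544
Total paths: 2^22 = 4194304
P = 170544/4194304 = 10659/262144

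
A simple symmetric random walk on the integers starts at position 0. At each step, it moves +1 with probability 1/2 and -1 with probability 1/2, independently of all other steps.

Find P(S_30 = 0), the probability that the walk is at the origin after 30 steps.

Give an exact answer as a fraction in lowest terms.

To return to 0 after 30 steps: need exactly 15 steps of +1 and 15 of -1.
Favorable paths: C(30,15) = 155117520
Total paths: 2^30 = 1073741824
P = 155117520/1073741824 = 9694845/67108864

Answer: 9694845/67108864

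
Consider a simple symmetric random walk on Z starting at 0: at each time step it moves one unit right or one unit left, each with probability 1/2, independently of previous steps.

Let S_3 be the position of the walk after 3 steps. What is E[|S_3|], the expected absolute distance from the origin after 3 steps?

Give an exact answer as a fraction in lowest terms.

Answer: 3/2

Derivation:
S_3 takes values m ≡ 1 (mod 2) with |m| ≤ 3; P(S_3=m) = C(3,(3+m)/2)/2^3.
Total paths: 2^3 = 8
Distribution: P(S=-3)=1/8, P(S=-1)=3/8, P(S=1)=3/8, P(S=3)=1/8
E[|S_3|] = Σ_m |m|·P(S_3=m) = 12/8 = 3/2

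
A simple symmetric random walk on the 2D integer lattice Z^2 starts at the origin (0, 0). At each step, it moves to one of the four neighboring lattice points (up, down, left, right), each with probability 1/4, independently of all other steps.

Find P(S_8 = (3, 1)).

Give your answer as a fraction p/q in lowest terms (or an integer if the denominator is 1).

Let h be the number of horizontal steps (so 8-h are vertical). To end at (3,1) need (h+3)/2 right-steps and ((8-h)+1)/2 up-steps.
Sum over h with 3 ≤ h ≤ 7, h ≡ 1 (mod 2), 8-h ≡ 1 (mod 2):
h=3: C(8,3)·C(3,3)·C(5,3) = 56·1·10 = 560
h=5: C(8,5)·C(5,4)·C(3,2) = 56·5·3 = 840
h=7: C(8,7)·C(7,5)·C(1,1) = 8·21·1 = 168
Total favorable: 1568
Total paths: 4^8 = 65536
P = 1568/65536 = 49/2048

Answer: 49/2048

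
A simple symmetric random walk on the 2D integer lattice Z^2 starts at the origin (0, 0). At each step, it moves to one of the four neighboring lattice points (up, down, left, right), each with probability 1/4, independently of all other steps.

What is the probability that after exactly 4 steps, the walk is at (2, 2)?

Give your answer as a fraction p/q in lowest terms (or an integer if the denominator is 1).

Answer: 3/128

Derivation:
Let h be the number of horizontal steps (so 4-h are vertical). To end at (2,2) need (h+2)/2 right-steps and ((4-h)+2)/2 up-steps.
Sum over h with 2 ≤ h ≤ 2, h ≡ 0 (mod 2), 4-h ≡ 0 (mod 2):
h=2: C(4,2)·C(2,2)·C(2,2) = 6·1·1 = 6
Total favorable: 6
Total paths: 4^4 = 256
P = 6/256 = 3/128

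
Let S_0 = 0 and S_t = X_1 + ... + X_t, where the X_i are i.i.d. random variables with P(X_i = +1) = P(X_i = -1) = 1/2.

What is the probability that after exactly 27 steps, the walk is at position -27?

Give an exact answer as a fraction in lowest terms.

To reach position -27 after 27 steps: need 0 steps of +1 and 27 of -1.
Favorable paths: C(27,0) = 1
Total paths: 2^27 = 134217728
P = 1/134217728 = 1/134217728

Answer: 1/134217728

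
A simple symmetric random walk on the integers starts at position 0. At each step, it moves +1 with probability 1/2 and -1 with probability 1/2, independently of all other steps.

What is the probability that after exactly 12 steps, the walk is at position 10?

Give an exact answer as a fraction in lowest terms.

Answer: 3/1024

Derivation:
To reach position 10 after 12 steps: need 11 steps of +1 and 1 of -1.
Favorable paths: C(12,11) = 12
Total paths: 2^12 = 4096
P = 12/4096 = 3/1024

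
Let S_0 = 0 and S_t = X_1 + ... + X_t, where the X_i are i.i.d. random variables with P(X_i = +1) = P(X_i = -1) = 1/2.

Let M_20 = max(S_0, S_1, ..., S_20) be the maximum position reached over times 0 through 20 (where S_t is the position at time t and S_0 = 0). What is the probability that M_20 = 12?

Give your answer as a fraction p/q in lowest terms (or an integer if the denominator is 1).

Answer: 4845/1048576

Derivation:
Let M_20 = max(S_0,...,S_20). Use the reflection principle: for j ≥ 1, #{paths with M_20 ≥ j} = #{S_20 ≥ j} + #{S_20 ≥ j+1}.
By reflection, #{M_20 ≥ 12} = #{S_20 ≥ 12} + #{S_20 ≥ 13} = 6196 + 1351 = 7547.
#{M_20 ≥ 13} = #{S_20 ≥ 13} + #{S_20 ≥ 14} = 1351 + 1351 = 2702.
#{M_20 = 12} = 7547 - 2702 = 4845.
P(M_20 = 12) = 4845/1048576 = 4845/1048576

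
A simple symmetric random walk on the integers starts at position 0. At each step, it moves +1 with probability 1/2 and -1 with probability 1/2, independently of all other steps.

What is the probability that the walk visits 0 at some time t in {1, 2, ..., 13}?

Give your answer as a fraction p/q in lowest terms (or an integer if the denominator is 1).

Answer: 793/1024

Derivation:
Count via complement. Let g(t,s) = #length-t paths at position s with S_1..S_t all ≠ 0.
g(t,s) = g(t-1,s-1) + g(t-1,s+1) for s ≠ 0; g(t,0) = 0.
t=0: g(0,0)=1
t=1: g(1,-1)=1 g(1,1)=1
t=2: g(2,-2)=1 g(2,2)=1
t=3: g(3,-3)=1 g(3,-1)=1 g(3,1)=1 g(3,3)=1
t=4: g(4,-4)=1 g(4,-2)=2 g(4,2)=2 g(4,4)=1
t=5: g(5,-5)=1 g(5,-3)=3 g(5,-1)=2 g(5,1)=2 g(5,3)=3 g(5,5)=1
t=6: g(6,-6)=1 g(6,-4)=4 g(6,-2)=5 g(6,2)=5 g(6,4)=4 g(6,6)=1
t=7: g(7,-7)=1 g(7,-5)=5 g(7,-3)=9 g(7,-1)=5 g(7,1)=5 g(7,3)=9 g(7,5)=5 g(7,7)=1
t=8: g(8,-8)=1 g(8,-6)=6 g(8,-4)=14 g(8,-2)=14 g(8,2)=14 g(8,4)=14 g(8,6)=6 g(8,8)=1
t=9: g(9,-9)=1 g(9,-7)=7 g(9,-5)=20 g(9,-3)=28 g(9,-1)=14 g(9,1)=14 g(9,3)=28 g(9,5)=20 g(9,7)=7 g(9,9)=1
t=10: g(10,-10)=1 g(10,-8)=8 g(10,-6)=27 g(10,-4)=48 g(10,-2)=42 g(10,2)=42 g(10,4)=48 g(10,6)=27 g(10,8)=8 g(10,10)=1
t=11: g(11,-11)=1 g(11,-9)=9 g(11,-7)=35 g(11,-5)=75 g(11,-3)=90 g(11,-1)=42 g(11,1)=42 g(11,3)=90 g(11,5)=75 g(11,7)=35 g(11,9)=9 g(11,11)=1
t=12: g(12,-12)=1 g(12,-10)=10 g(12,-8)=44 g(12,-6)=110 g(12,-4)=165 g(12,-2)=132 g(12,2)=132 g(12,4)=165 g(12,6)=110 g(12,8)=44 g(12,10)=10 g(12,12)=1
t=13: g(13,-13)=1 g(13,-11)=11 g(13,-9)=54 g(13,-7)=154 g(13,-5)=275 g(13,-3)=297 g(13,-1)=132 g(13,1)=132 g(13,3)=297 g(13,5)=275 g(13,7)=154 g(13,9)=54 g(13,11)=11 g(13,13)=1
Paths never hitting 0: Σ_s g(13,s) = 1848
Paths hitting 0: 2^13 - 1848 = 6344
P = 6344/8192 = 793/1024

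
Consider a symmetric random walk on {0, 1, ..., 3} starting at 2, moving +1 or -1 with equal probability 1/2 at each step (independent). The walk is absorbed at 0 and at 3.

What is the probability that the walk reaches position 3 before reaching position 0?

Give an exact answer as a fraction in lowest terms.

Answer: 2/3

Derivation:
Symmetric walk (p = 1/2): the harmonic-function argument gives P(hit 3 before 0 | start at 2) = a/N.
P = 2/3 = 2/3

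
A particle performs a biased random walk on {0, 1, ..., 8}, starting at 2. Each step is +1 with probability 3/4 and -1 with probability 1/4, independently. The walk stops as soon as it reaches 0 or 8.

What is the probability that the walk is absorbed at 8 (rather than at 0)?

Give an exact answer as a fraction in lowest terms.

Biased walk: p = 3/4, q = 1/4, r = q/p = 1/3
Gambler's ruin: P(hit 8 before 0 | start at 2) = (1 - r^a)/(1 - r^N)
r^2 = 1/9; r^8 = 1/6561
P = (1 - 1/9) / (1 - 1/6561) = 8/9 / 6560/6561 = 729/820

Answer: 729/820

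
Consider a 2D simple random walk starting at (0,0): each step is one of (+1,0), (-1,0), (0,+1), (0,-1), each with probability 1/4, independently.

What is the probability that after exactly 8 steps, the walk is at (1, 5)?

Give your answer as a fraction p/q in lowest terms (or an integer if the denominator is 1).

Answer: 7/2048

Derivation:
Let h be the number of horizontal steps (so 8-h are vertical). To end at (1,5) need (h+1)/2 right-steps and ((8-h)+5)/2 up-steps.
Sum over h with 1 ≤ h ≤ 3, h ≡ 1 (mod 2), 8-h ≡ 1 (mod 2):
h=1: C(8,1)·C(1,1)·C(7,6) = 8·1·7 = 56
h=3: C(8,3)·C(3,2)·C(5,5) = 56·3·1 = 168
Total favorable: 224
Total paths: 4^8 = 65536
P = 224/65536 = 7/2048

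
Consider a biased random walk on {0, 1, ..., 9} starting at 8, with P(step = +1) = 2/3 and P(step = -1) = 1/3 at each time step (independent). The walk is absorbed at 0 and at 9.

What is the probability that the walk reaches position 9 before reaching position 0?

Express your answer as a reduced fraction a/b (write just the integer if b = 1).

Answer: 510/511

Derivation:
Biased walk: p = 2/3, q = 1/3, r = q/p = 1/2
Gambler's ruin: P(hit 9 before 0 | start at 8) = (1 - r^a)/(1 - r^N)
r^8 = 1/256; r^9 = 1/512
P = (1 - 1/256) / (1 - 1/512) = 255/256 / 511/512 = 510/511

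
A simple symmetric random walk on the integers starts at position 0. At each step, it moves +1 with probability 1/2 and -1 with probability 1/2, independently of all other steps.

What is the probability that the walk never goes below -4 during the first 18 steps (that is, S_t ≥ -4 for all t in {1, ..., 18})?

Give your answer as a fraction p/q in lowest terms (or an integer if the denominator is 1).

Let f(t,s) = #length-t paths at position s with S_1..S_t all ≥ -4.
f(t,s) = f(t-1,s-1) + f(t-1,s+1) for s ≥ -4; f(t,s) = 0 for s < -4.
t=0: f(0,0)=1
t=1: f(1,-1)=1 f(1,1)=1
t=2: f(2,-2)=1 f(2,0)=2 f(2,2)=1
t=3: f(3,-3)=1 f(3,-1)=3 f(3,1)=3 f(3,3)=1
t=4: f(4,-4)=1 f(4,-2)=4 f(4,0)=6 f(4,2)=4 f(4,4)=1
t=5: f(5,-3)=5 f(5,-1)=10 f(5,1)=10 f(5,3)=5 f(5,5)=1
t=6: f(6,-4)=5 f(6,-2)=15 f(6,0)=20 f(6,2)=15 f(6,4)=6 f(6,6)=1
t=7: f(7,-3)=20 f(7,-1)=35 f(7,1)=35 f(7,3)=21 f(7,5)=7 f(7,7)=1
t=8: f(8,-4)=20 f(8,-2)=55 f(8,0)=70 f(8,2)=56 f(8,4)=28 f(8,6)=8 f(8,8)=1
t=9: f(9,-3)=75 f(9,-1)=125 f(9,1)=126 f(9,3)=84 f(9,5)=36 f(9,7)=9 f(9,9)=1
t=10: f(10,-4)=75 f(10,-2)=200 f(10,0)=251 f(10,2)=210 f(10,4)=120 f(10,6)=45 f(10,8)=10 f(10,10)=1
t=11: f(11,-3)=275 f(11,-1)=451 f(11,1)=461 f(11,3)=330 f(11,5)=165 f(11,7)=55 f(11,9)=11 f(11,11)=1
t=12: f(12,-4)=275 f(12,-2)=726 f(12,0)=912 f(12,2)=791 f(12,4)=495 f(12,6)=220 f(12,8)=66 f(12,10)=12 f(12,12)=1
t=13: f(13,-3)=1001 f(13,-1)=1638 f(13,1)=1703 f(13,3)=1286 f(13,5)=715 f(13,7)=286 f(13,9)=78 f(13,11)=13 f(13,13)=1
t=14: f(14,-4)=1001 f(14,-2)=2639 f(14,0)=3341 f(14,2)=2989 f(14,4)=2001 f(14,6)=1001 f(14,8)=364 f(14,10)=91 f(14,12)=14 f(14,14)=1
t=15: f(15,-3)=3640 f(15,-1)=5980 f(15,1)=6330 f(15,3)=4990 f(15,5)=3002 f(15,7)=1365 f(15,9)=455 f(15,11)=105 f(15,13)=15 f(15,15)=1
t=16: f(16,-4)=3640 f(16,-2)=9620 f(16,0)=12310 f(16,2)=11320 f(16,4)=7992 f(16,6)=4367 f(16,8)=1820 f(16,10)=560 f(16,12)=120 f(16,14)=16 f(16,16)=1
t=17: f(17,-3)=13260 f(17,-1)=21930 f(17,1)=23630 f(17,3)=19312 f(17,5)=12359 f(17,7)=6187 f(17,9)=2380 f(17,11)=680 f(17,13)=136 f(17,15)=17 f(17,17)=1
t=18: f(18,-4)=13260 f(18,-2)=35190 f(18,0)=45560 f(18,2)=42942 f(18,4)=31671 f(18,6)=18546 f(18,8)=8567 f(18,10)=3060 f(18,12)=816 f(18,14)=153 f(18,16)=18 f(18,18)=1
Σ_s f(18,s) = 199784
P = 199784/262144 = 24973/32768

Answer: 24973/32768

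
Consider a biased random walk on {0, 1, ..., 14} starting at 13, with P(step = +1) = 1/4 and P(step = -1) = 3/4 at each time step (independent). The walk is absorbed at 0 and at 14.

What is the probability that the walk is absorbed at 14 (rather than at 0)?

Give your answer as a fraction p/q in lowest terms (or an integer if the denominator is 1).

Answer: 797161/2391484

Derivation:
Biased walk: p = 1/4, q = 3/4, r = q/p = 3
Gambler's ruin: P(hit 14 before 0 | start at 13) = (1 - r^a)/(1 - r^N)
r^13 = 1594323; r^14 = 4782969
P = (1 - 1594323) / (1 - 4782969) = -1594322 / -4782968 = 797161/2391484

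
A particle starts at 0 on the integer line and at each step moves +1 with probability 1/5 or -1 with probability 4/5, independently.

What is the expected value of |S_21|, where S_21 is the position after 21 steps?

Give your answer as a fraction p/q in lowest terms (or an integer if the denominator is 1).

S_21 takes values m ≡ 1 (mod 2) with |m| ≤ 21; P(S_21=m) = C(21,(21+m)/2) · (1/5)^((21+m)/2) · (4/5)^((21-m)/2).
Distribution: P(S=-21)=4398046511104/476837158203125, P(S=-19)=23089744183296/476837158203125, P(S=-17)=11544872091648/95367431640625, P(S=-15)=18279380811776/95367431640625, P(S=-13)=20564303413248/95367431640625, P(S=-11)=87398289506304/476837158203125, P(S=-9)=58265526337536/476837158203125, P(S=-7)=6242734964736/95367431640625, P(S=-5)=2731196547072/95367431640625, P(S=-3)=986265419776/95367431640625, P(S=-1)=1479398129664/476837158203125, P(S=1)=369849532416/476837158203125, P(S=3)=15410397184/95367431640625, P(S=5)=2667184128/95367431640625, P(S=7)=381026304/95367431640625, P(S=9)=222265344/476837158203125, P(S=11)=20837376/476837158203125, P(S=13)=306432/95367431640625, P(S=15)=17024/95367431640625, P(S=17)=672/95367431640625, P(S=19)=84/476837158203125, P(S=21)=1/476837158203125
E[|S_21|] = Σ_m |m|·P(S_21=m) = 1201902947418621/95367431640625

Answer: 1201902947418621/95367431640625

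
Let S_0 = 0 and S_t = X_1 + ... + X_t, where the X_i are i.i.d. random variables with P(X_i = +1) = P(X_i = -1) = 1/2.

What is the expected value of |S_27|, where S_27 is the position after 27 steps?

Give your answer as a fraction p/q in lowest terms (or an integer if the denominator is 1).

S_27 takes values m ≡ 1 (mod 2) with |m| ≤ 27; P(S_27=m) = C(27,(27+m)/2)/2^27.
Total paths: 2^27 = 134217728
Distribution: P(S=-27)=1/134217728, P(S=-25)=27/134217728, P(S=-23)=351/134217728, P(S=-21)=2925/134217728, P(S=-19)=17550/134217728, P(S=-17)=80730/134217728, P(S=-15)=296010/134217728, P(S=-13)=888030/134217728, P(S=-11)=2220075/134217728, P(S=-9)=4686825/134217728, P(S=-7)=8436285/134217728, P(S=-5)=13037895/134217728, P(S=-3)=17383860/134217728, P(S=-1)=20058300/134217728, P(S=1)=20058300/134217728, P(S=3)=17383860/134217728, P(S=5)=13037895/134217728, P(S=7)=8436285/134217728, P(S=9)=4686825/134217728, P(S=11)=2220075/134217728, P(S=13)=888030/134217728, P(S=15)=296010/134217728, P(S=17)=80730/134217728, P(S=19)=17550/134217728, P(S=21)=2925/134217728, P(S=23)=351/134217728, P(S=25)=27/134217728, P(S=27)=1/134217728
E[|S_27|] = Σ_m |m|·P(S_27=m) = 561632400/134217728 = 35102025/8388608

Answer: 35102025/8388608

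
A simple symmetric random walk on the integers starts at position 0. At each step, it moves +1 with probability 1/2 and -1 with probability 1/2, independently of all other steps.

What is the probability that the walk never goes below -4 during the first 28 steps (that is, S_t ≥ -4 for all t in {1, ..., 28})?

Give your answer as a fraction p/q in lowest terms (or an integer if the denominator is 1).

Let f(t,s) = #length-t paths at position s with S_1..S_t all ≥ -4.
f(t,s) = f(t-1,s-1) + f(t-1,s+1) for s ≥ -4; f(t,s) = 0 for s < -4.
t=0: f(0,0)=1
t=1: f(1,-1)=1 f(1,1)=1
t=2: f(2,-2)=1 f(2,0)=2 f(2,2)=1
t=3: f(3,-3)=1 f(3,-1)=3 f(3,1)=3 f(3,3)=1
t=4: f(4,-4)=1 f(4,-2)=4 f(4,0)=6 f(4,2)=4 f(4,4)=1
t=5: f(5,-3)=5 f(5,-1)=10 f(5,1)=10 f(5,3)=5 f(5,5)=1
t=6: f(6,-4)=5 f(6,-2)=15 f(6,0)=20 f(6,2)=15 f(6,4)=6 f(6,6)=1
t=7: f(7,-3)=20 f(7,-1)=35 f(7,1)=35 f(7,3)=21 f(7,5)=7 f(7,7)=1
t=8: f(8,-4)=20 f(8,-2)=55 f(8,0)=70 f(8,2)=56 f(8,4)=28 f(8,6)=8 f(8,8)=1
t=9: f(9,-3)=75 f(9,-1)=125 f(9,1)=126 f(9,3)=84 f(9,5)=36 f(9,7)=9 f(9,9)=1
t=10: f(10,-4)=75 f(10,-2)=200 f(10,0)=251 f(10,2)=210 f(10,4)=120 f(10,6)=45 f(10,8)=10 f(10,10)=1
t=11: f(11,-3)=275 f(11,-1)=451 f(11,1)=461 f(11,3)=330 f(11,5)=165 f(11,7)=55 f(11,9)=11 f(11,11)=1
t=12: f(12,-4)=275 f(12,-2)=726 f(12,0)=912 f(12,2)=791 f(12,4)=495 f(12,6)=220 f(12,8)=66 f(12,10)=12 f(12,12)=1
t=13: f(13,-3)=1001 f(13,-1)=1638 f(13,1)=1703 f(13,3)=1286 f(13,5)=715 f(13,7)=286 f(13,9)=78 f(13,11)=13 f(13,13)=1
t=14: f(14,-4)=1001 f(14,-2)=2639 f(14,0)=3341 f(14,2)=2989 f(14,4)=2001 f(14,6)=1001 f(14,8)=364 f(14,10)=91 f(14,12)=14 f(14,14)=1
t=15: f(15,-3)=3640 f(15,-1)=5980 f(15,1)=6330 f(15,3)=4990 f(15,5)=3002 f(15,7)=1365 f(15,9)=455 f(15,11)=105 f(15,13)=15 f(15,15)=1
t=16: f(16,-4)=3640 f(16,-2)=9620 f(16,0)=12310 f(16,2)=11320 f(16,4)=7992 f(16,6)=4367 f(16,8)=1820 f(16,10)=560 f(16,12)=120 f(16,14)=16 f(16,16)=1
t=17: f(17,-3)=13260 f(17,-1)=21930 f(17,1)=23630 f(17,3)=19312 f(17,5)=12359 f(17,7)=6187 f(17,9)=2380 f(17,11)=680 f(17,13)=136 f(17,15)=17 f(17,17)=1
t=18: f(18,-4)=13260 f(18,-2)=35190 f(18,0)=45560 f(18,2)=42942 f(18,4)=31671 f(18,6)=18546 f(18,8)=8567 f(18,10)=3060 f(18,12)=816 f(18,14)=153 f(18,16)=18 f(18,18)=1
t=19: f(19,-3)=48450 f(19,-1)=80750 f(19,1)=88502 f(19,3)=74613 f(19,5)=50217 f(19,7)=27113 f(19,9)=11627 f(19,11)=3876 f(19,13)=969 f(19,15)=171 f(19,17)=19 f(19,19)=1
t=20: f(20,-4)=48450 f(20,-2)=129200 f(20,0)=169252 f(20,2)=163115 f(20,4)=124830 f(20,6)=77330 f(20,8)=38740 f(20,10)=15503 f(20,12)=4845 f(20,14)=1140 f(20,16)=190 f(20,18)=20 f(20,20)=1
t=21: f(21,-3)=177650 f(21,-1)=298452 f(21,1)=332367 f(21,3)=287945 f(21,5)=202160 f(21,7)=116070 f(21,9)=54243 f(21,11)=20348 f(21,13)=5985 f(21,15)=1330 f(21,17)=210 f(21,19)=21 f(21,21)=1
t=22: f(22,-4)=177650 f(22,-2)=476102 f(22,0)=630819 f(22,2)=620312 f(22,4)=490105 f(22,6)=318230 f(22,8)=170313 f(22,10)=74591 f(22,12)=26333 f(22,14)=7315 f(22,16)=1540 f(22,18)=231 f(22,20)=22 f(22,22)=1
t=23: f(23,-3)=653752 f(23,-1)=1106921 f(23,1)=1251131 f(23,3)=1110417 f(23,5)=808335 f(23,7)=488543 f(23,9)=244904 f(23,11)=100924 f(23,13)=33648 f(23,15)=8855 f(23,17)=1771 f(23,19)=253 f(23,21)=23 f(23,23)=1
t=24: f(24,-4)=653752 f(24,-2)=1760673 f(24,0)=2358052 f(24,2)=2361548 f(24,4)=1918752 f(24,6)=1296878 f(24,8)=733447 f(24,10)=345828 f(24,12)=134572 f(24,14)=42503 f(24,16)=10626 f(24,18)=2024 f(24,20)=276 f(24,22)=24 f(24,24)=1
t=25: f(25,-3)=2414425 f(25,-1)=4118725 f(25,1)=4719600 f(25,3)=4280300 f(25,5)=3215630 f(25,7)=2030325 f(25,9)=1079275 f(25,11)=480400 f(25,13)=177075 f(25,15)=53129 f(25,17)=12650 f(25,19)=2300 f(25,21)=300 f(25,23)=25 f(25,25)=1
t=26: f(26,-4)=2414425 f(26,-2)=6533150 f(26,0)=8838325 f(26,2)=8999900 f(26,4)=7495930 f(26,6)=5245955 f(26,8)=3109600 f(26,10)=1559675 f(26,12)=657475 f(26,14)=230204 f(26,16)=65779 f(26,18)=14950 f(26,20)=2600 f(26,22)=325 f(26,24)=26 f(26,26)=1
t=27: f(27,-3)=8947575 f(27,-1)=15371475 f(27,1)=17838225 f(27,3)=16495830 f(27,5)=12741885 f(27,7)=8355555 f(27,9)=4669275 f(27,11)=2217150 f(27,13)=887679 f(27,15)=295983 f(27,17)=80729 f(27,19)=17550 f(27,21)=2925 f(27,23)=351 f(27,25)=27 f(27,27)=1
t=28: f(28,-4)=8947575 f(28,-2)=24319050 f(28,0)=33209700 f(28,2)=34334055 f(28,4)=29237715 f(28,6)=21097440 f(28,8)=13024830 f(28,10)=6886425 f(28,12)=3104829 f(28,14)=1183662 f(28,16)=376712 f(28,18)=98279 f(28,20)=20475 f(28,22)=3276 f(28,24)=378 f(28,26)=28 f(28,28)=1
Σ_s f(28,s) = 175844430
P = 175844430/268435456 = 87922215/134217728

Answer: 87922215/134217728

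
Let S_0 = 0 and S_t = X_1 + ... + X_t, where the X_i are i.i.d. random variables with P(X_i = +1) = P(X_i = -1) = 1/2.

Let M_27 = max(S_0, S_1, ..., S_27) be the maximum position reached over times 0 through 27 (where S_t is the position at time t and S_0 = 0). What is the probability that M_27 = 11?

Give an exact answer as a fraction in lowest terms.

Answer: 2220075/134217728

Derivation:
Let M_27 = max(S_0,...,S_27). Use the reflection principle: for j ≥ 1, #{paths with M_27 ≥ j} = #{S_27 ≥ j} + #{S_27 ≥ j+1}.
By reflection, #{M_27 ≥ 11} = #{S_27 ≥ 11} + #{S_27 ≥ 12} = 3505699 + 1285624 = 4791323.
#{M_27 ≥ 12} = #{S_27 ≥ 12} + #{S_27 ≥ 13} = 1285624 + 1285624 = 2571248.
#{M_27 = 11} = 4791323 - 2571248 = 2220075.
P(M_27 = 11) = 2220075/134217728 = 2220075/134217728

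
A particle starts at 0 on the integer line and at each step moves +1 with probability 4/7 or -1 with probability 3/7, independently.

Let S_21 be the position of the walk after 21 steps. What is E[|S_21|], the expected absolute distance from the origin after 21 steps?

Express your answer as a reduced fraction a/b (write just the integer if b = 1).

S_21 takes values m ≡ 1 (mod 2) with |m| ≤ 21; P(S_21=m) = C(21,(21+m)/2) · (4/7)^((21+m)/2) · (3/7)^((21-m)/2).
Distribution: P(S=-21)=10460353203/558545864083284007, P(S=-19)=41841412812/79792266297612001, P(S=-17)=557885504160/79792266297612001, P(S=-15)=4711033146240/79792266297612001, P(S=-13)=28266198877440/79792266297612001, P(S=-11)=128140101577728/79792266297612001, P(S=-9)=455609250054144/79792266297612001, P(S=-7)=9112185001082880/558545864083284007, P(S=-5)=3037395000360960/79792266297612001, P(S=-3)=5849797778472960/79792266297612001, P(S=-1)=9359676445556736/79792266297612001, P(S=1)=12479568594075648/79792266297612001, P(S=3)=13866187326750720/79792266297612001, P(S=5)=12799557532385280/79792266297612001, P(S=7)=68264306839388160/558545864083284007, P(S=9)=6067938385723392/79792266297612001, P(S=11)=3033969192861696/79792266297612001, P(S=13)=1189791840337920/79792266297612001, P(S=15)=352530915655680/79792266297612001, P(S=17)=74217034874880/79792266297612001, P(S=19)=9895604649984/79792266297612001, P(S=21)=4398046511104/558545864083284007
E[|S_21|] = Σ_m |m|·P(S_21=m) = 50530025743485051/11398895185373143

Answer: 50530025743485051/11398895185373143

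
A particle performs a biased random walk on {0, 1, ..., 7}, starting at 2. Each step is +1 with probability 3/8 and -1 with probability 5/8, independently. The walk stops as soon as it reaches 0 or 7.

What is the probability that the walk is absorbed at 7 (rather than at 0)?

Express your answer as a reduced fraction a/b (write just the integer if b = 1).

Biased walk: p = 3/8, q = 5/8, r = q/p = 5/3
Gambler's ruin: P(hit 7 before 0 | start at 2) = (1 - r^a)/(1 - r^N)
r^2 = 25/9; r^7 = 78125/2187
P = (1 - 25/9) / (1 - 78125/2187) = -16/9 / -75938/2187 = 1944/37969

Answer: 1944/37969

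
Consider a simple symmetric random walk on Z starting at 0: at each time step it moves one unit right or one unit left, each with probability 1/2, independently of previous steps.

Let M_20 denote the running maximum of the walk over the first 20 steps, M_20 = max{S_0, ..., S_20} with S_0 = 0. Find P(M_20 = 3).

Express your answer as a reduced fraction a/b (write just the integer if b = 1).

Answer: 62985/524288

Derivation:
Let M_20 = max(S_0,...,S_20). Use the reflection principle: for j ≥ 1, #{paths with M_20 ≥ j} = #{S_20 ≥ j} + #{S_20 ≥ j+1}.
By reflection, #{M_20 ≥ 3} = #{S_20 ≥ 3} + #{S_20 ≥ 4} = 263950 + 263950 = 527900.
#{M_20 ≥ 4} = #{S_20 ≥ 4} + #{S_20 ≥ 5} = 263950 + 137980 = 401930.
#{M_20 = 3} = 527900 - 401930 = 125970.
P(M_20 = 3) = 125970/1048576 = 62985/524288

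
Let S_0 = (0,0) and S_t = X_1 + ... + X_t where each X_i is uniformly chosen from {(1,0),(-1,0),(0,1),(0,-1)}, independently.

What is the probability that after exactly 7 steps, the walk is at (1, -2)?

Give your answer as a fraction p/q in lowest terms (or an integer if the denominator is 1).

Answer: 735/16384

Derivation:
Let h be the number of horizontal steps (so 7-h are vertical). To end at (1,-2) need (h+1)/2 right-steps and ((7-h)-2)/2 up-steps.
Sum over h with 1 ≤ h ≤ 5, h ≡ 1 (mod 2), 7-h ≡ 0 (mod 2):
h=1: C(7,1)·C(1,1)·C(6,2) = 7·1·15 = 105
h=3: C(7,3)·C(3,2)·C(4,1) = 35·3·4 = 420
h=5: C(7,5)·C(5,3)·C(2,0) = 21·10·1 = 210
Total favorable: 735
Total paths: 4^7 = 16384
P = 735/16384 = 735/16384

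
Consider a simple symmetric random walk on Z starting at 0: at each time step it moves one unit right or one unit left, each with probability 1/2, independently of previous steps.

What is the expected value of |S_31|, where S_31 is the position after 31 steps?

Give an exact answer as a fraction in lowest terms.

Answer: 300540195/67108864

Derivation:
S_31 takes values m ≡ 1 (mod 2) with |m| ≤ 31; P(S_31=m) = C(31,(31+m)/2)/2^31.
Total paths: 2^31 = 2147483648
Distribution: P(S=-31)=1/2147483648, P(S=-29)=31/2147483648, P(S=-27)=465/2147483648, P(S=-25)=4495/2147483648, P(S=-23)=31465/2147483648, P(S=-21)=169911/2147483648, P(S=-19)=736281/2147483648, P(S=-17)=2629575/2147483648, P(S=-15)=7888725/2147483648, P(S=-13)=20160075/2147483648, P(S=-11)=44352165/2147483648, P(S=-9)=84672315/2147483648, P(S=-7)=141120525/2147483648, P(S=-5)=206253075/2147483648, P(S=-3)=265182525/2147483648, P(S=-1)=300540195/2147483648, P(S=1)=300540195/2147483648, P(S=3)=265182525/2147483648, P(S=5)=206253075/2147483648, P(S=7)=141120525/2147483648, P(S=9)=84672315/2147483648, P(S=11)=44352165/2147483648, P(S=13)=20160075/2147483648, P(S=15)=7888725/2147483648, P(S=17)=2629575/2147483648, P(S=19)=736281/2147483648, P(S=21)=169911/2147483648, P(S=23)=31465/2147483648, P(S=25)=4495/2147483648, P(S=27)=465/2147483648, P(S=29)=31/2147483648, P(S=31)=1/2147483648
E[|S_31|] = Σ_m |m|·P(S_31=m) = 9617286240/2147483648 = 300540195/67108864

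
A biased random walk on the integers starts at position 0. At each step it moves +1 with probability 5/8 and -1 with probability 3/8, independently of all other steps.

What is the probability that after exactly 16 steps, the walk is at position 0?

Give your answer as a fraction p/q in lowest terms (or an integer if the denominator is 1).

To be at 0 after 16 steps: need exactly 8 steps of +1 and 8 of -1.
Number of such sequences: C(16,8) = 12870
Each has probability (5/8)^8 · (3/8)^8 = 2562890625/281474976710656
P = 12870 · 2562890625/281474976710656 = 16492201171875/140737488355328

Answer: 16492201171875/140737488355328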